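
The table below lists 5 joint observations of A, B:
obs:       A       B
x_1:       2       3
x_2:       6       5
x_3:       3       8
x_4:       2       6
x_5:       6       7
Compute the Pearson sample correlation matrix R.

Step 1 — column means:
  mean(A) = (2 + 6 + 3 + 2 + 6) / 5 = 19/5 = 3.8
  mean(B) = (3 + 5 + 8 + 6 + 7) / 5 = 29/5 = 5.8

Step 2 — sample variances and covariances s[i,j] = (1/(n-1)) · Σ_k (x_{k,i} - mean_i) · (x_{k,j} - mean_j), with n-1 = 4:
  s[A,A] = ((-1.8)·(-1.8) + (2.2)·(2.2) + (-0.8)·(-0.8) + (-1.8)·(-1.8) + (2.2)·(2.2)) / 4 = 16.8/4 = 4.2
  s[A,B] = ((-1.8)·(-2.8) + (2.2)·(-0.8) + (-0.8)·(2.2) + (-1.8)·(0.2) + (2.2)·(1.2)) / 4 = 3.8/4 = 0.95
  s[B,B] = ((-2.8)·(-2.8) + (-0.8)·(-0.8) + (2.2)·(2.2) + (0.2)·(0.2) + (1.2)·(1.2)) / 4 = 14.8/4 = 3.7
  Sample standard deviations s_i = √(s[i,i]):
  s(A) = √(4.2) = 2.0494
  s(B) = √(3.7) = 1.9235

Step 3 — r_{ij} = s_{ij} / (s_i · s_j):
  r[A,A] = 1 (diagonal).
  r[A,B] = 0.95 / (2.0494 · 1.9235) = 0.95 / 3.9421 = 0.241
  r[B,B] = 1 (diagonal).

R is symmetric with unit diagonal. Assembling:

R = [[1, 0.241],
 [0.241, 1]]


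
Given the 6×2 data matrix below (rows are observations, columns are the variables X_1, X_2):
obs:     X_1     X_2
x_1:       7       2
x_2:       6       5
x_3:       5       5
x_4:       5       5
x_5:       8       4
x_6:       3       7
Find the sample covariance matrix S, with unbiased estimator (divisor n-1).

Step 1 — column means:
  mean(X_1) = (7 + 6 + 5 + 5 + 8 + 3) / 6 = 34/6 = 5.6667
  mean(X_2) = (2 + 5 + 5 + 5 + 4 + 7) / 6 = 28/6 = 4.6667

Step 2 — sample covariance S[i,j] = (1/(n-1)) · Σ_k (x_{k,i} - mean_i) · (x_{k,j} - mean_j), with n-1 = 5.
  S[X_1,X_1] = ((1.3333)·(1.3333) + (0.3333)·(0.3333) + (-0.6667)·(-0.6667) + (-0.6667)·(-0.6667) + (2.3333)·(2.3333) + (-2.6667)·(-2.6667)) / 5 = 15.3333/5 = 3.0667
  S[X_1,X_2] = ((1.3333)·(-2.6667) + (0.3333)·(0.3333) + (-0.6667)·(0.3333) + (-0.6667)·(0.3333) + (2.3333)·(-0.6667) + (-2.6667)·(2.3333)) / 5 = -11.6667/5 = -2.3333
  S[X_2,X_2] = ((-2.6667)·(-2.6667) + (0.3333)·(0.3333) + (0.3333)·(0.3333) + (0.3333)·(0.3333) + (-0.6667)·(-0.6667) + (2.3333)·(2.3333)) / 5 = 13.3333/5 = 2.6667

S is symmetric (S[j,i] = S[i,j]). Assembling:

S = [[3.0667, -2.3333],
 [-2.3333, 2.6667]]


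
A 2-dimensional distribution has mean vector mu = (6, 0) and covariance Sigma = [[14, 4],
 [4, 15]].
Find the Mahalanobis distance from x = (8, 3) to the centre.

Step 1 — centre the observation: (x - mu) = (2, 3).

Step 2 — invert Sigma. det(Sigma) = 14·15 - (4)² = 194.
  Sigma^{-1} = (1/det) · [[d, -b], [-b, a]] = [[0.0773, -0.0206],
 [-0.0206, 0.0722]].

Step 3 — form the quadratic (x - mu)^T · Sigma^{-1} · (x - mu):
  Sigma^{-1} · (x - mu) = (0.0928, 0.1753).
  (x - mu)^T · [Sigma^{-1} · (x - mu)] = (2)·(0.0928) + (3)·(0.1753) = 0.7113.

Step 4 — take square root: d = √(0.7113) ≈ 0.8434.

d(x, mu) = √(0.7113) ≈ 0.8434


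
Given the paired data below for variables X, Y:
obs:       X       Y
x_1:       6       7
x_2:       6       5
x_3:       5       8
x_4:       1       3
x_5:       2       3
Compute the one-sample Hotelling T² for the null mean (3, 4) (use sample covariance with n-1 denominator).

Step 1 — sample mean vector:
  mean(X) = (6 + 6 + 5 + 1 + 2) / 5 = 20/5 = 4
  mean(Y) = (7 + 5 + 8 + 3 + 3) / 5 = 26/5 = 5.2
  x̄ = (4, 5.2),  deviation x̄ - mu_0 = (4, 5.2) - (3, 4) = (1, 1.2).

Step 2 — sample covariance matrix, S[i,j] = (1/(n-1)) · Σ_k (x_{k,i} - mean_i) · (x_{k,j} - mean_j), divisor n-1 = 4:
  S[X,X] = ((2)·(2) + (2)·(2) + (1)·(1) + (-3)·(-3) + (-2)·(-2)) / 4 = 22/4 = 5.5
  S[X,Y] = ((2)·(1.8) + (2)·(-0.2) + (1)·(2.8) + (-3)·(-2.2) + (-2)·(-2.2)) / 4 = 17/4 = 4.25
  S[Y,Y] = ((1.8)·(1.8) + (-0.2)·(-0.2) + (2.8)·(2.8) + (-2.2)·(-2.2) + (-2.2)·(-2.2)) / 4 = 20.8/4 = 5.2
  S = [[5.5, 4.25],
 [4.25, 5.2]].

Step 3 — invert S. det(S) = 5.5·5.2 - (4.25)² = 10.5375.
  S^{-1} = (1/det) · [[d, -b], [-b, a]] = [[0.4935, -0.4033],
 [-0.4033, 0.5219]].

Step 4 — quadratic form (x̄ - mu_0)^T · S^{-1} · (x̄ - mu_0):
  S^{-1} · (x̄ - mu_0) = (0.0095, 0.223),
  (x̄ - mu_0)^T · [...] = (1)·(0.0095) + (1.2)·(0.223) = 0.2771.

Step 5 — scale by n: T² = 5 · 0.2771 = 1.3855.

T² ≈ 1.3855


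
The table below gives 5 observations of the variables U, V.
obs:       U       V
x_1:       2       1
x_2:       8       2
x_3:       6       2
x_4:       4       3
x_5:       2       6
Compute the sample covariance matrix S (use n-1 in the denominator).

Step 1 — column means:
  mean(U) = (2 + 8 + 6 + 4 + 2) / 5 = 22/5 = 4.4
  mean(V) = (1 + 2 + 2 + 3 + 6) / 5 = 14/5 = 2.8

Step 2 — sample covariance S[i,j] = (1/(n-1)) · Σ_k (x_{k,i} - mean_i) · (x_{k,j} - mean_j), with n-1 = 4.
  S[U,U] = ((-2.4)·(-2.4) + (3.6)·(3.6) + (1.6)·(1.6) + (-0.4)·(-0.4) + (-2.4)·(-2.4)) / 4 = 27.2/4 = 6.8
  S[U,V] = ((-2.4)·(-1.8) + (3.6)·(-0.8) + (1.6)·(-0.8) + (-0.4)·(0.2) + (-2.4)·(3.2)) / 4 = -7.6/4 = -1.9
  S[V,V] = ((-1.8)·(-1.8) + (-0.8)·(-0.8) + (-0.8)·(-0.8) + (0.2)·(0.2) + (3.2)·(3.2)) / 4 = 14.8/4 = 3.7

S is symmetric (S[j,i] = S[i,j]). Assembling:

S = [[6.8, -1.9],
 [-1.9, 3.7]]


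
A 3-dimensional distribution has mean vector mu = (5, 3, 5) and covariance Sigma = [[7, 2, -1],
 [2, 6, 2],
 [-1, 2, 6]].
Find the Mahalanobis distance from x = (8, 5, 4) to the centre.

Step 1 — centre the observation: (x - mu) = (3, 2, -1).

Step 2 — invert Sigma (cofactor / det for 3×3, or solve directly):
  Sigma^{-1} = [[0.172, -0.0753, 0.0538],
 [-0.0753, 0.2204, -0.086],
 [0.0538, -0.086, 0.2043]].

Step 3 — form the quadratic (x - mu)^T · Sigma^{-1} · (x - mu):
  Sigma^{-1} · (x - mu) = (0.3118, 0.3011, -0.2151).
  (x - mu)^T · [Sigma^{-1} · (x - mu)] = (3)·(0.3118) + (2)·(0.3011) + (-1)·(-0.2151) = 1.7527.

Step 4 — take square root: d = √(1.7527) ≈ 1.3239.

d(x, mu) = √(1.7527) ≈ 1.3239


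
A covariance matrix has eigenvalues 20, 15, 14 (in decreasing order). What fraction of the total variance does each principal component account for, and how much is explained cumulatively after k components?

Step 1 — total variance = trace(Sigma) = Σ λ_i = 20 + 15 + 14 = 49.

Step 2 — fraction explained by component i = λ_i / Σ λ:
  PC1: 20/49 = 0.4082
  PC2: 15/49 = 0.3061
  PC3: 14/49 = 0.2857

Step 3 — cumulative fraction after k components = (λ_1 + ... + λ_k) / Σ λ:
  k = 1: 20/49 = 0.4082
  k = 2: (20 + 15)/49 = 35/49 = 0.7143
  k = 3: (20 + 15 + 14)/49 = 49/49 = 1

Summary (fraction, with percent):

explained: PC1 0.4082 (40.82%), PC2 0.3061 (30.61%), PC3 0.2857 (28.57%);  cumulative: 0.4082, 0.7143, 1


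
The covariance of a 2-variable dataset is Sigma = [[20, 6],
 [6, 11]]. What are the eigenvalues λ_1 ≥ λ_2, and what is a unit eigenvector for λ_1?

Step 1 — characteristic polynomial of 2×2 Sigma:
  det(Sigma - λI) = λ² - trace · λ + det = 0.
  trace = 20 + 11 = 31, det = 20·11 - (6)² = 184.
Step 2 — discriminant:
  Δ = trace² - 4·det = 961 - 736 = 225.
Step 3 — eigenvalues:
  λ = (trace ± √Δ)/2 = (31 ± 15)/2,
  λ_1 = 23,  λ_2 = 8.

Step 4 — unit eigenvector for λ_1: solve (Sigma - λ_1 I)v = 0. First row:
  (20 - 23)·v_x + (6)·v_y = 0, i.e. (-3)·v_x + (6)·v_y = 0,
  so v ∝ (b, λ_1 - a) = (6, 3) = u.
  ||u|| = √((6)² + (3)²) = √(45) ≈ 6.7082,
  v_1 = u/||u|| ≈ (0.8944, 0.4472) (||v_1|| = 1).

λ_1 = 23,  λ_2 = 8;  v_1 ≈ (0.8944, 0.4472)


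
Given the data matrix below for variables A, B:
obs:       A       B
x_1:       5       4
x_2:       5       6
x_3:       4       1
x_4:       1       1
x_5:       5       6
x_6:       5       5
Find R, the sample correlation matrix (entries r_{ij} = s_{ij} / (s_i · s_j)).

Step 1 — column means:
  mean(A) = (5 + 5 + 4 + 1 + 5 + 5) / 6 = 25/6 = 4.1667
  mean(B) = (4 + 6 + 1 + 1 + 6 + 5) / 6 = 23/6 = 3.8333

Step 2 — sample variances and covariances s[i,j] = (1/(n-1)) · Σ_k (x_{k,i} - mean_i) · (x_{k,j} - mean_j), with n-1 = 5:
  s[A,A] = ((0.8333)·(0.8333) + (0.8333)·(0.8333) + (-0.1667)·(-0.1667) + (-3.1667)·(-3.1667) + (0.8333)·(0.8333) + (0.8333)·(0.8333)) / 5 = 12.8333/5 = 2.5667
  s[A,B] = ((0.8333)·(0.1667) + (0.8333)·(2.1667) + (-0.1667)·(-2.8333) + (-3.1667)·(-2.8333) + (0.8333)·(2.1667) + (0.8333)·(1.1667)) / 5 = 14.1667/5 = 2.8333
  s[B,B] = ((0.1667)·(0.1667) + (2.1667)·(2.1667) + (-2.8333)·(-2.8333) + (-2.8333)·(-2.8333) + (2.1667)·(2.1667) + (1.1667)·(1.1667)) / 5 = 26.8333/5 = 5.3667
  Sample standard deviations s_i = √(s[i,i]):
  s(A) = √(2.5667) = 1.6021
  s(B) = √(5.3667) = 2.3166

Step 3 — r_{ij} = s_{ij} / (s_i · s_j):
  r[A,A] = 1 (diagonal).
  r[A,B] = 2.8333 / (1.6021 · 2.3166) = 2.8333 / 3.7114 = 0.7634
  r[B,B] = 1 (diagonal).

R is symmetric with unit diagonal. Assembling:

R = [[1, 0.7634],
 [0.7634, 1]]


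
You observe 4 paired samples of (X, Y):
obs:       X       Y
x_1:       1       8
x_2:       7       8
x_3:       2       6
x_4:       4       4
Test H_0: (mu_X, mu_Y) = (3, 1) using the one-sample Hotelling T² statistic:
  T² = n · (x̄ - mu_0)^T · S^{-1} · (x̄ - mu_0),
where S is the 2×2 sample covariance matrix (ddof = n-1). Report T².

Step 1 — sample mean vector:
  mean(X) = (1 + 7 + 2 + 4) / 4 = 14/4 = 3.5
  mean(Y) = (8 + 8 + 6 + 4) / 4 = 26/4 = 6.5
  x̄ = (3.5, 6.5),  deviation x̄ - mu_0 = (3.5, 6.5) - (3, 1) = (0.5, 5.5).

Step 2 — sample covariance matrix, S[i,j] = (1/(n-1)) · Σ_k (x_{k,i} - mean_i) · (x_{k,j} - mean_j), divisor n-1 = 3:
  S[X,X] = ((-2.5)·(-2.5) + (3.5)·(3.5) + (-1.5)·(-1.5) + (0.5)·(0.5)) / 3 = 21/3 = 7
  S[X,Y] = ((-2.5)·(1.5) + (3.5)·(1.5) + (-1.5)·(-0.5) + (0.5)·(-2.5)) / 3 = 1/3 = 0.3333
  S[Y,Y] = ((1.5)·(1.5) + (1.5)·(1.5) + (-0.5)·(-0.5) + (-2.5)·(-2.5)) / 3 = 11/3 = 3.6667
  S = [[7, 0.3333],
 [0.3333, 3.6667]].

Step 3 — invert S. det(S) = 7·3.6667 - (0.3333)² = 25.5556.
  S^{-1} = (1/det) · [[d, -b], [-b, a]] = [[0.1435, -0.013],
 [-0.013, 0.2739]].

Step 4 — quadratic form (x̄ - mu_0)^T · S^{-1} · (x̄ - mu_0):
  S^{-1} · (x̄ - mu_0) = (0, 1.5),
  (x̄ - mu_0)^T · [...] = (0.5)·(0) + (5.5)·(1.5) = 8.25.

Step 5 — scale by n: T² = 4 · 8.25 = 33.

T² ≈ 33


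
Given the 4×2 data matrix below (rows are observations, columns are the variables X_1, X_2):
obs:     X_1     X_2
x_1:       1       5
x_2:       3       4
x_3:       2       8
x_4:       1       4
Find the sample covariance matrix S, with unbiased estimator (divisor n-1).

Step 1 — column means:
  mean(X_1) = (1 + 3 + 2 + 1) / 4 = 7/4 = 1.75
  mean(X_2) = (5 + 4 + 8 + 4) / 4 = 21/4 = 5.25

Step 2 — sample covariance S[i,j] = (1/(n-1)) · Σ_k (x_{k,i} - mean_i) · (x_{k,j} - mean_j), with n-1 = 3.
  S[X_1,X_1] = ((-0.75)·(-0.75) + (1.25)·(1.25) + (0.25)·(0.25) + (-0.75)·(-0.75)) / 3 = 2.75/3 = 0.9167
  S[X_1,X_2] = ((-0.75)·(-0.25) + (1.25)·(-1.25) + (0.25)·(2.75) + (-0.75)·(-1.25)) / 3 = 0.25/3 = 0.0833
  S[X_2,X_2] = ((-0.25)·(-0.25) + (-1.25)·(-1.25) + (2.75)·(2.75) + (-1.25)·(-1.25)) / 3 = 10.75/3 = 3.5833

S is symmetric (S[j,i] = S[i,j]). Assembling:

S = [[0.9167, 0.0833],
 [0.0833, 3.5833]]


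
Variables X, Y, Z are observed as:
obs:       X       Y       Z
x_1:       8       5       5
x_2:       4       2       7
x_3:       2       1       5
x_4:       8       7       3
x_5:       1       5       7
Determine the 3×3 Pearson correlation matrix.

Step 1 — column means:
  mean(X) = (8 + 4 + 2 + 8 + 1) / 5 = 23/5 = 4.6
  mean(Y) = (5 + 2 + 1 + 7 + 5) / 5 = 20/5 = 4
  mean(Z) = (5 + 7 + 5 + 3 + 7) / 5 = 27/5 = 5.4

Step 2 — sample variances and covariances s[i,j] = (1/(n-1)) · Σ_k (x_{k,i} - mean_i) · (x_{k,j} - mean_j), with n-1 = 4:
  s[X,X] = ((3.4)·(3.4) + (-0.6)·(-0.6) + (-2.6)·(-2.6) + (3.4)·(3.4) + (-3.6)·(-3.6)) / 4 = 43.2/4 = 10.8
  s[X,Y] = ((3.4)·(1) + (-0.6)·(-2) + (-2.6)·(-3) + (3.4)·(3) + (-3.6)·(1)) / 4 = 19/4 = 4.75
  s[X,Z] = ((3.4)·(-0.4) + (-0.6)·(1.6) + (-2.6)·(-0.4) + (3.4)·(-2.4) + (-3.6)·(1.6)) / 4 = -15.2/4 = -3.8
  s[Y,Y] = ((1)·(1) + (-2)·(-2) + (-3)·(-3) + (3)·(3) + (1)·(1)) / 4 = 24/4 = 6
  s[Y,Z] = ((1)·(-0.4) + (-2)·(1.6) + (-3)·(-0.4) + (3)·(-2.4) + (1)·(1.6)) / 4 = -8/4 = -2
  s[Z,Z] = ((-0.4)·(-0.4) + (1.6)·(1.6) + (-0.4)·(-0.4) + (-2.4)·(-2.4) + (1.6)·(1.6)) / 4 = 11.2/4 = 2.8
  Sample standard deviations s_i = √(s[i,i]):
  s(X) = √(10.8) = 3.2863
  s(Y) = √(6) = 2.4495
  s(Z) = √(2.8) = 1.6733

Step 3 — r_{ij} = s_{ij} / (s_i · s_j):
  r[X,X] = 1 (diagonal).
  r[X,Y] = 4.75 / (3.2863 · 2.4495) = 4.75 / 8.0498 = 0.5901
  r[X,Z] = -3.8 / (3.2863 · 1.6733) = -3.8 / 5.4991 = -0.691
  r[Y,Y] = 1 (diagonal).
  r[Y,Z] = -2 / (2.4495 · 1.6733) = -2 / 4.0988 = -0.488
  r[Z,Z] = 1 (diagonal).

R is symmetric with unit diagonal. Assembling:

R = [[1, 0.5901, -0.691],
 [0.5901, 1, -0.488],
 [-0.691, -0.488, 1]]


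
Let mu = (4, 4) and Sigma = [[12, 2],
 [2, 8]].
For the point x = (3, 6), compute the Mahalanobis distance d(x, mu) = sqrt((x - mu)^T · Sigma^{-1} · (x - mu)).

Step 1 — centre the observation: (x - mu) = (-1, 2).

Step 2 — invert Sigma. det(Sigma) = 12·8 - (2)² = 92.
  Sigma^{-1} = (1/det) · [[d, -b], [-b, a]] = [[0.087, -0.0217],
 [-0.0217, 0.1304]].

Step 3 — form the quadratic (x - mu)^T · Sigma^{-1} · (x - mu):
  Sigma^{-1} · (x - mu) = (-0.1304, 0.2826).
  (x - mu)^T · [Sigma^{-1} · (x - mu)] = (-1)·(-0.1304) + (2)·(0.2826) = 0.6957.

Step 4 — take square root: d = √(0.6957) ≈ 0.8341.

d(x, mu) = √(0.6957) ≈ 0.8341


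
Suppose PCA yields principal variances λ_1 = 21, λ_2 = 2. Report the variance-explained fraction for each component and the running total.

Step 1 — total variance = trace(Sigma) = Σ λ_i = 21 + 2 = 23.

Step 2 — fraction explained by component i = λ_i / Σ λ:
  PC1: 21/23 = 0.913
  PC2: 2/23 = 0.087

Step 3 — cumulative fraction after k components = (λ_1 + ... + λ_k) / Σ λ:
  k = 1: 21/23 = 0.913
  k = 2: (21 + 2)/23 = 23/23 = 1

Summary (fraction, with percent):

explained: PC1 0.913 (91.3%), PC2 0.087 (8.7%);  cumulative: 0.913, 1


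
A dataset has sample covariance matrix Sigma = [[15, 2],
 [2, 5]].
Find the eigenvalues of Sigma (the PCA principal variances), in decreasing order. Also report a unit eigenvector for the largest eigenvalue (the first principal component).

Step 1 — characteristic polynomial of 2×2 Sigma:
  det(Sigma - λI) = λ² - trace · λ + det = 0.
  trace = 15 + 5 = 20, det = 15·5 - (2)² = 71.
Step 2 — discriminant:
  Δ = trace² - 4·det = 400 - 284 = 116.
Step 3 — eigenvalues:
  λ = (trace ± √Δ)/2 = (20 ± 10.7703)/2,
  λ_1 = 15.3852,  λ_2 = 4.6148.

Step 4 — unit eigenvector for λ_1: solve (Sigma - λ_1 I)v = 0. First row:
  (15 - 15.3852)·v_x + (2)·v_y = 0, i.e. (-0.3852)·v_x + (2)·v_y = 0,
  so v ∝ (b, λ_1 - a) = (2, 0.3852) = u.
  ||u|| = √((2)² + (0.3852)²) = √(4.1484) ≈ 2.0368,
  v_1 = u/||u|| ≈ (0.982, 0.1891) (||v_1|| = 1).

λ_1 = 15.3852,  λ_2 = 4.6148;  v_1 ≈ (0.982, 0.1891)


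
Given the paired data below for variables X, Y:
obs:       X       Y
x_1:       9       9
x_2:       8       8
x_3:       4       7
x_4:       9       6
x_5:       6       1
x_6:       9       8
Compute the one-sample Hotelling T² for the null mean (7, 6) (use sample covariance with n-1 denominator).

Step 1 — sample mean vector:
  mean(X) = (9 + 8 + 4 + 9 + 6 + 9) / 6 = 45/6 = 7.5
  mean(Y) = (9 + 8 + 7 + 6 + 1 + 8) / 6 = 39/6 = 6.5
  x̄ = (7.5, 6.5),  deviation x̄ - mu_0 = (7.5, 6.5) - (7, 6) = (0.5, 0.5).

Step 2 — sample covariance matrix, S[i,j] = (1/(n-1)) · Σ_k (x_{k,i} - mean_i) · (x_{k,j} - mean_j), divisor n-1 = 5:
  S[X,X] = ((1.5)·(1.5) + (0.5)·(0.5) + (-3.5)·(-3.5) + (1.5)·(1.5) + (-1.5)·(-1.5) + (1.5)·(1.5)) / 5 = 21.5/5 = 4.3
  S[X,Y] = ((1.5)·(2.5) + (0.5)·(1.5) + (-3.5)·(0.5) + (1.5)·(-0.5) + (-1.5)·(-5.5) + (1.5)·(1.5)) / 5 = 12.5/5 = 2.5
  S[Y,Y] = ((2.5)·(2.5) + (1.5)·(1.5) + (0.5)·(0.5) + (-0.5)·(-0.5) + (-5.5)·(-5.5) + (1.5)·(1.5)) / 5 = 41.5/5 = 8.3
  S = [[4.3, 2.5],
 [2.5, 8.3]].

Step 3 — invert S. det(S) = 4.3·8.3 - (2.5)² = 29.44.
  S^{-1} = (1/det) · [[d, -b], [-b, a]] = [[0.2819, -0.0849],
 [-0.0849, 0.1461]].

Step 4 — quadratic form (x̄ - mu_0)^T · S^{-1} · (x̄ - mu_0):
  S^{-1} · (x̄ - mu_0) = (0.0985, 0.0306),
  (x̄ - mu_0)^T · [...] = (0.5)·(0.0985) + (0.5)·(0.0306) = 0.0645.

Step 5 — scale by n: T² = 6 · 0.0645 = 0.3872.

T² ≈ 0.3872


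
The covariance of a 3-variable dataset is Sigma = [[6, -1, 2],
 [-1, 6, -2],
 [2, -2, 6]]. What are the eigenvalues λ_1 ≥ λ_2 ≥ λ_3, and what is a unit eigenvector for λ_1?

Step 1 — characteristic polynomial p(λ) = det(λI - Sigma) = λ³ - tr·λ² + c_1·λ - det, where tr = trace, c_1 = sum of the principal 2×2 minors, det = det(Sigma):
  tr = 6 + 6 + 6 = 18,
  c_1 = (6·6 - (-1)²) + (6·6 - (2)²) + (6·6 - (-2)²) = 35 + 32 + 32 = 99,
  det = 6·(6·6 - (-2)²) - (-1)·((-1)·6 - (-2)·(2)) + (2)·((-1)·(-2) - 6·(2)) = 6·(32) - (-1)·(-2) + (2)·(-10) = 170.
  So p(λ) = λ³ - 18λ² + 99λ - 170.
Step 2 — look for an integer root (rational root theorem: any rational root is an integer divisor of 170). Testing λ = 5:
  p(5) = 125 - 450 + 495 - 170 = 0  ✓
  Dividing out (λ - 5): p(λ) = (λ - 5)(λ² - 13λ + 34).
Step 3 — remaining eigenvalues from the quadratic λ² - 13λ + 34 = 0:
  Δ = 13² - 4·34 = 169 - 136 = 33,  λ = (13 ± √33)/2 = (13 ± 5.7446)/2 ≈ 9.3723 or 3.6277.
  Sorted: λ_1 = 9.3723,  λ_2 = 5,  λ_3 = 3.6277  (check: sum = 18 = tr ✓).

Step 4 — unit eigenvector for λ_1 ≈ 9.3723: v spans the null space of (Sigma - λ_1 I), whose rows are
  r_1 = (-3.3723, -1, 2),  r_2 = (-1, -3.3723, -2),  r_3 = (2, -2, -3.3723).
  v is orthogonal to every row, so take v ∝ r_1 × r_2 = ((-1)·(-2) - (2)·(-3.3723), (2)·(-1) - (-3.3723)·(-2), (-3.3723)·(-3.3723) - (-1)·(-1)) ≈ (8.7446, -8.7446, 10.3723).
  Let u = (8.7446, -8.7446, 10.3723).
  ||u|| = √((8.7446)² + (-8.7446)² + (10.3723)²) = √(260.519) ≈ 16.1406,  v_1 = u/||u|| ≈ (0.5418, -0.5418, 0.6426) (||v_1|| = 1).

λ_1 = 9.3723,  λ_2 = 5,  λ_3 = 3.6277;  v_1 ≈ (0.5418, -0.5418, 0.6426)


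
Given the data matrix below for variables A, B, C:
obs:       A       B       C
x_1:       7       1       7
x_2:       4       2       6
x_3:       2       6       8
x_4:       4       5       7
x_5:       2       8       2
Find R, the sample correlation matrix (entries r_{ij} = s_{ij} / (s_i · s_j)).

Step 1 — column means:
  mean(A) = (7 + 4 + 2 + 4 + 2) / 5 = 19/5 = 3.8
  mean(B) = (1 + 2 + 6 + 5 + 8) / 5 = 22/5 = 4.4
  mean(C) = (7 + 6 + 8 + 7 + 2) / 5 = 30/5 = 6

Step 2 — sample variances and covariances s[i,j] = (1/(n-1)) · Σ_k (x_{k,i} - mean_i) · (x_{k,j} - mean_j), with n-1 = 4:
  s[A,A] = ((3.2)·(3.2) + (0.2)·(0.2) + (-1.8)·(-1.8) + (0.2)·(0.2) + (-1.8)·(-1.8)) / 4 = 16.8/4 = 4.2
  s[A,B] = ((3.2)·(-3.4) + (0.2)·(-2.4) + (-1.8)·(1.6) + (0.2)·(0.6) + (-1.8)·(3.6)) / 4 = -20.6/4 = -5.15
  s[A,C] = ((3.2)·(1) + (0.2)·(0) + (-1.8)·(2) + (0.2)·(1) + (-1.8)·(-4)) / 4 = 7/4 = 1.75
  s[B,B] = ((-3.4)·(-3.4) + (-2.4)·(-2.4) + (1.6)·(1.6) + (0.6)·(0.6) + (3.6)·(3.6)) / 4 = 33.2/4 = 8.3
  s[B,C] = ((-3.4)·(1) + (-2.4)·(0) + (1.6)·(2) + (0.6)·(1) + (3.6)·(-4)) / 4 = -14/4 = -3.5
  s[C,C] = ((1)·(1) + (0)·(0) + (2)·(2) + (1)·(1) + (-4)·(-4)) / 4 = 22/4 = 5.5
  Sample standard deviations s_i = √(s[i,i]):
  s(A) = √(4.2) = 2.0494
  s(B) = √(8.3) = 2.881
  s(C) = √(5.5) = 2.3452

Step 3 — r_{ij} = s_{ij} / (s_i · s_j):
  r[A,A] = 1 (diagonal).
  r[A,B] = -5.15 / (2.0494 · 2.881) = -5.15 / 5.9042 = -0.8723
  r[A,C] = 1.75 / (2.0494 · 2.3452) = 1.75 / 4.8062 = 0.3641
  r[B,B] = 1 (diagonal).
  r[B,C] = -3.5 / (2.881 · 2.3452) = -3.5 / 6.7565 = -0.518
  r[C,C] = 1 (diagonal).

R is symmetric with unit diagonal. Assembling:

R = [[1, -0.8723, 0.3641],
 [-0.8723, 1, -0.518],
 [0.3641, -0.518, 1]]


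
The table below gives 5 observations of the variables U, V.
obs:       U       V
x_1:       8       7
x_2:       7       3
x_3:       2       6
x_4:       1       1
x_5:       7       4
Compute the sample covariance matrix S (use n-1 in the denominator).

Step 1 — column means:
  mean(U) = (8 + 7 + 2 + 1 + 7) / 5 = 25/5 = 5
  mean(V) = (7 + 3 + 6 + 1 + 4) / 5 = 21/5 = 4.2

Step 2 — sample covariance S[i,j] = (1/(n-1)) · Σ_k (x_{k,i} - mean_i) · (x_{k,j} - mean_j), with n-1 = 4.
  S[U,U] = ((3)·(3) + (2)·(2) + (-3)·(-3) + (-4)·(-4) + (2)·(2)) / 4 = 42/4 = 10.5
  S[U,V] = ((3)·(2.8) + (2)·(-1.2) + (-3)·(1.8) + (-4)·(-3.2) + (2)·(-0.2)) / 4 = 13/4 = 3.25
  S[V,V] = ((2.8)·(2.8) + (-1.2)·(-1.2) + (1.8)·(1.8) + (-3.2)·(-3.2) + (-0.2)·(-0.2)) / 4 = 22.8/4 = 5.7

S is symmetric (S[j,i] = S[i,j]). Assembling:

S = [[10.5, 3.25],
 [3.25, 5.7]]


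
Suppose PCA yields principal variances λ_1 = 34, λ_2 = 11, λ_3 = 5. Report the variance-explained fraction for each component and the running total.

Step 1 — total variance = trace(Sigma) = Σ λ_i = 34 + 11 + 5 = 50.

Step 2 — fraction explained by component i = λ_i / Σ λ:
  PC1: 34/50 = 0.68
  PC2: 11/50 = 0.22
  PC3: 5/50 = 0.1

Step 3 — cumulative fraction after k components = (λ_1 + ... + λ_k) / Σ λ:
  k = 1: 34/50 = 0.68
  k = 2: (34 + 11)/50 = 45/50 = 0.9
  k = 3: (34 + 11 + 5)/50 = 50/50 = 1

Summary (fraction, with percent):

explained: PC1 0.68 (68%), PC2 0.22 (22%), PC3 0.1 (10%);  cumulative: 0.68, 0.9, 1


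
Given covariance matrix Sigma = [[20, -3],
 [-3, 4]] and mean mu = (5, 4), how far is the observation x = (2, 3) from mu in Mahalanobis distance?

Step 1 — centre the observation: (x - mu) = (-3, -1).

Step 2 — invert Sigma. det(Sigma) = 20·4 - (-3)² = 71.
  Sigma^{-1} = (1/det) · [[d, -b], [-b, a]] = [[0.0563, 0.0423],
 [0.0423, 0.2817]].

Step 3 — form the quadratic (x - mu)^T · Sigma^{-1} · (x - mu):
  Sigma^{-1} · (x - mu) = (-0.2113, -0.4085).
  (x - mu)^T · [Sigma^{-1} · (x - mu)] = (-3)·(-0.2113) + (-1)·(-0.4085) = 1.0423.

Step 4 — take square root: d = √(1.0423) ≈ 1.0209.

d(x, mu) = √(1.0423) ≈ 1.0209


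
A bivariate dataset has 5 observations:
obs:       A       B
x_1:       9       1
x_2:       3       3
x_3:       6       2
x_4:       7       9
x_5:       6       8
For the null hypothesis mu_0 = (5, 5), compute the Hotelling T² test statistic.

Step 1 — sample mean vector:
  mean(A) = (9 + 3 + 6 + 7 + 6) / 5 = 31/5 = 6.2
  mean(B) = (1 + 3 + 2 + 9 + 8) / 5 = 23/5 = 4.6
  x̄ = (6.2, 4.6),  deviation x̄ - mu_0 = (6.2, 4.6) - (5, 5) = (1.2, -0.4).

Step 2 — sample covariance matrix, S[i,j] = (1/(n-1)) · Σ_k (x_{k,i} - mean_i) · (x_{k,j} - mean_j), divisor n-1 = 4:
  S[A,A] = ((2.8)·(2.8) + (-3.2)·(-3.2) + (-0.2)·(-0.2) + (0.8)·(0.8) + (-0.2)·(-0.2)) / 4 = 18.8/4 = 4.7
  S[A,B] = ((2.8)·(-3.6) + (-3.2)·(-1.6) + (-0.2)·(-2.6) + (0.8)·(4.4) + (-0.2)·(3.4)) / 4 = -1.6/4 = -0.4
  S[B,B] = ((-3.6)·(-3.6) + (-1.6)·(-1.6) + (-2.6)·(-2.6) + (4.4)·(4.4) + (3.4)·(3.4)) / 4 = 53.2/4 = 13.3
  S = [[4.7, -0.4],
 [-0.4, 13.3]].

Step 3 — invert S. det(S) = 4.7·13.3 - (-0.4)² = 62.35.
  S^{-1} = (1/det) · [[d, -b], [-b, a]] = [[0.2133, 0.0064],
 [0.0064, 0.0754]].

Step 4 — quadratic form (x̄ - mu_0)^T · S^{-1} · (x̄ - mu_0):
  S^{-1} · (x̄ - mu_0) = (0.2534, -0.0225),
  (x̄ - mu_0)^T · [...] = (1.2)·(0.2534) + (-0.4)·(-0.0225) = 0.3131.

Step 5 — scale by n: T² = 5 · 0.3131 = 1.5654.

T² ≈ 1.5654


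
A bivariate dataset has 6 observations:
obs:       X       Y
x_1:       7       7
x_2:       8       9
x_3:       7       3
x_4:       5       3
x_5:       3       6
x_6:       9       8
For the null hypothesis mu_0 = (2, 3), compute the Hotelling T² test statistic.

Step 1 — sample mean vector:
  mean(X) = (7 + 8 + 7 + 5 + 3 + 9) / 6 = 39/6 = 6.5
  mean(Y) = (7 + 9 + 3 + 3 + 6 + 8) / 6 = 36/6 = 6
  x̄ = (6.5, 6),  deviation x̄ - mu_0 = (6.5, 6) - (2, 3) = (4.5, 3).

Step 2 — sample covariance matrix, S[i,j] = (1/(n-1)) · Σ_k (x_{k,i} - mean_i) · (x_{k,j} - mean_j), divisor n-1 = 5:
  S[X,X] = ((0.5)·(0.5) + (1.5)·(1.5) + (0.5)·(0.5) + (-1.5)·(-1.5) + (-3.5)·(-3.5) + (2.5)·(2.5)) / 5 = 23.5/5 = 4.7
  S[X,Y] = ((0.5)·(1) + (1.5)·(3) + (0.5)·(-3) + (-1.5)·(-3) + (-3.5)·(0) + (2.5)·(2)) / 5 = 13/5 = 2.6
  S[Y,Y] = ((1)·(1) + (3)·(3) + (-3)·(-3) + (-3)·(-3) + (0)·(0) + (2)·(2)) / 5 = 32/5 = 6.4
  S = [[4.7, 2.6],
 [2.6, 6.4]].

Step 3 — invert S. det(S) = 4.7·6.4 - (2.6)² = 23.32.
  S^{-1} = (1/det) · [[d, -b], [-b, a]] = [[0.2744, -0.1115],
 [-0.1115, 0.2015]].

Step 4 — quadratic form (x̄ - mu_0)^T · S^{-1} · (x̄ - mu_0):
  S^{-1} · (x̄ - mu_0) = (0.9005, 0.1029),
  (x̄ - mu_0)^T · [...] = (4.5)·(0.9005) + (3)·(0.1029) = 4.3611.

Step 5 — scale by n: T² = 6 · 4.3611 = 26.1664.

T² ≈ 26.1664


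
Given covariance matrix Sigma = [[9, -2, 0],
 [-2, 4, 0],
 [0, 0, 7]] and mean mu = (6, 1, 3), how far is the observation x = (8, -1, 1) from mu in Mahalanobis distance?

Step 1 — centre the observation: (x - mu) = (2, -2, -2).

Step 2 — invert Sigma (cofactor / det for 3×3, or solve directly):
  Sigma^{-1} = [[0.125, 0.0625, 0],
 [0.0625, 0.2812, 0],
 [0, 0, 0.1429]].

Step 3 — form the quadratic (x - mu)^T · Sigma^{-1} · (x - mu):
  Sigma^{-1} · (x - mu) = (0.125, -0.4375, -0.2857).
  (x - mu)^T · [Sigma^{-1} · (x - mu)] = (2)·(0.125) + (-2)·(-0.4375) + (-2)·(-0.2857) = 1.6964.

Step 4 — take square root: d = √(1.6964) ≈ 1.3025.

d(x, mu) = √(1.6964) ≈ 1.3025


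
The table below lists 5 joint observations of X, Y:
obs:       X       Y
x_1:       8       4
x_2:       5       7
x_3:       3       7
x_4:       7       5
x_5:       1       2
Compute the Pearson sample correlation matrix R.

Step 1 — column means:
  mean(X) = (8 + 5 + 3 + 7 + 1) / 5 = 24/5 = 4.8
  mean(Y) = (4 + 7 + 7 + 5 + 2) / 5 = 25/5 = 5

Step 2 — sample variances and covariances s[i,j] = (1/(n-1)) · Σ_k (x_{k,i} - mean_i) · (x_{k,j} - mean_j), with n-1 = 4:
  s[X,X] = ((3.2)·(3.2) + (0.2)·(0.2) + (-1.8)·(-1.8) + (2.2)·(2.2) + (-3.8)·(-3.8)) / 4 = 32.8/4 = 8.2
  s[X,Y] = ((3.2)·(-1) + (0.2)·(2) + (-1.8)·(2) + (2.2)·(0) + (-3.8)·(-3)) / 4 = 5/4 = 1.25
  s[Y,Y] = ((-1)·(-1) + (2)·(2) + (2)·(2) + (0)·(0) + (-3)·(-3)) / 4 = 18/4 = 4.5
  Sample standard deviations s_i = √(s[i,i]):
  s(X) = √(8.2) = 2.8636
  s(Y) = √(4.5) = 2.1213

Step 3 — r_{ij} = s_{ij} / (s_i · s_j):
  r[X,X] = 1 (diagonal).
  r[X,Y] = 1.25 / (2.8636 · 2.1213) = 1.25 / 6.0745 = 0.2058
  r[Y,Y] = 1 (diagonal).

R is symmetric with unit diagonal. Assembling:

R = [[1, 0.2058],
 [0.2058, 1]]


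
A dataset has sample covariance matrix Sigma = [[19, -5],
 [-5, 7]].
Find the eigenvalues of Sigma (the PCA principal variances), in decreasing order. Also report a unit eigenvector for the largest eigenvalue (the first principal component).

Step 1 — characteristic polynomial of 2×2 Sigma:
  det(Sigma - λI) = λ² - trace · λ + det = 0.
  trace = 19 + 7 = 26, det = 19·7 - (-5)² = 108.
Step 2 — discriminant:
  Δ = trace² - 4·det = 676 - 432 = 244.
Step 3 — eigenvalues:
  λ = (trace ± √Δ)/2 = (26 ± 15.6205)/2,
  λ_1 = 20.8102,  λ_2 = 5.1898.

Step 4 — unit eigenvector for λ_1: solve (Sigma - λ_1 I)v = 0. First row:
  (19 - 20.8102)·v_x + (-5)·v_y = 0, i.e. (-1.8102)·v_x + (-5)·v_y = 0,
  so v ∝ (b, λ_1 - a) = (-5, 1.8102); multiply by -1 so the first entry is positive: u = (5, -1.8102).
  ||u|| = √((5)² + (-1.8102)²) = √(28.277) ≈ 5.3176,
  v_1 = u/||u|| ≈ (0.9403, -0.3404) (||v_1|| = 1).

λ_1 = 20.8102,  λ_2 = 5.1898;  v_1 ≈ (0.9403, -0.3404)


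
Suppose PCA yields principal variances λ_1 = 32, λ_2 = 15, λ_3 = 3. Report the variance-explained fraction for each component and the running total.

Step 1 — total variance = trace(Sigma) = Σ λ_i = 32 + 15 + 3 = 50.

Step 2 — fraction explained by component i = λ_i / Σ λ:
  PC1: 32/50 = 0.64
  PC2: 15/50 = 0.3
  PC3: 3/50 = 0.06

Step 3 — cumulative fraction after k components = (λ_1 + ... + λ_k) / Σ λ:
  k = 1: 32/50 = 0.64
  k = 2: (32 + 15)/50 = 47/50 = 0.94
  k = 3: (32 + 15 + 3)/50 = 50/50 = 1

Summary (fraction, with percent):

explained: PC1 0.64 (64%), PC2 0.3 (30%), PC3 0.06 (6%);  cumulative: 0.64, 0.94, 1


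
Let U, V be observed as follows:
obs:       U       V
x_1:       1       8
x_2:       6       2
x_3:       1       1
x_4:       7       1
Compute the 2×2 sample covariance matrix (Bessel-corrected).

Step 1 — column means:
  mean(U) = (1 + 6 + 1 + 7) / 4 = 15/4 = 3.75
  mean(V) = (8 + 2 + 1 + 1) / 4 = 12/4 = 3

Step 2 — sample covariance S[i,j] = (1/(n-1)) · Σ_k (x_{k,i} - mean_i) · (x_{k,j} - mean_j), with n-1 = 3.
  S[U,U] = ((-2.75)·(-2.75) + (2.25)·(2.25) + (-2.75)·(-2.75) + (3.25)·(3.25)) / 3 = 30.75/3 = 10.25
  S[U,V] = ((-2.75)·(5) + (2.25)·(-1) + (-2.75)·(-2) + (3.25)·(-2)) / 3 = -17/3 = -5.6667
  S[V,V] = ((5)·(5) + (-1)·(-1) + (-2)·(-2) + (-2)·(-2)) / 3 = 34/3 = 11.3333

S is symmetric (S[j,i] = S[i,j]). Assembling:

S = [[10.25, -5.6667],
 [-5.6667, 11.3333]]


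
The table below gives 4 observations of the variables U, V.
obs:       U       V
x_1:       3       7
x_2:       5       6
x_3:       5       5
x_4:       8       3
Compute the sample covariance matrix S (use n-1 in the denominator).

Step 1 — column means:
  mean(U) = (3 + 5 + 5 + 8) / 4 = 21/4 = 5.25
  mean(V) = (7 + 6 + 5 + 3) / 4 = 21/4 = 5.25

Step 2 — sample covariance S[i,j] = (1/(n-1)) · Σ_k (x_{k,i} - mean_i) · (x_{k,j} - mean_j), with n-1 = 3.
  S[U,U] = ((-2.25)·(-2.25) + (-0.25)·(-0.25) + (-0.25)·(-0.25) + (2.75)·(2.75)) / 3 = 12.75/3 = 4.25
  S[U,V] = ((-2.25)·(1.75) + (-0.25)·(0.75) + (-0.25)·(-0.25) + (2.75)·(-2.25)) / 3 = -10.25/3 = -3.4167
  S[V,V] = ((1.75)·(1.75) + (0.75)·(0.75) + (-0.25)·(-0.25) + (-2.25)·(-2.25)) / 3 = 8.75/3 = 2.9167

S is symmetric (S[j,i] = S[i,j]). Assembling:

S = [[4.25, -3.4167],
 [-3.4167, 2.9167]]


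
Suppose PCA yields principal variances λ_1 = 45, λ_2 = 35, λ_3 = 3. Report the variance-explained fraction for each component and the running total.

Step 1 — total variance = trace(Sigma) = Σ λ_i = 45 + 35 + 3 = 83.

Step 2 — fraction explained by component i = λ_i / Σ λ:
  PC1: 45/83 = 0.5422
  PC2: 35/83 = 0.4217
  PC3: 3/83 = 0.0361

Step 3 — cumulative fraction after k components = (λ_1 + ... + λ_k) / Σ λ:
  k = 1: 45/83 = 0.5422
  k = 2: (45 + 35)/83 = 80/83 = 0.9639
  k = 3: (45 + 35 + 3)/83 = 83/83 = 1

Summary (fraction, with percent):

explained: PC1 0.5422 (54.22%), PC2 0.4217 (42.17%), PC3 0.0361 (3.61%);  cumulative: 0.5422, 0.9639, 1


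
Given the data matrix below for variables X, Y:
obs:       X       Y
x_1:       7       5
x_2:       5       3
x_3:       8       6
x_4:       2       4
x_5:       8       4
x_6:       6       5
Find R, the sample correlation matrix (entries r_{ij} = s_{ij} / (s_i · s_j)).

Step 1 — column means:
  mean(X) = (7 + 5 + 8 + 2 + 8 + 6) / 6 = 36/6 = 6
  mean(Y) = (5 + 3 + 6 + 4 + 4 + 5) / 6 = 27/6 = 4.5

Step 2 — sample variances and covariances s[i,j] = (1/(n-1)) · Σ_k (x_{k,i} - mean_i) · (x_{k,j} - mean_j), with n-1 = 5:
  s[X,X] = ((1)·(1) + (-1)·(-1) + (2)·(2) + (-4)·(-4) + (2)·(2) + (0)·(0)) / 5 = 26/5 = 5.2
  s[X,Y] = ((1)·(0.5) + (-1)·(-1.5) + (2)·(1.5) + (-4)·(-0.5) + (2)·(-0.5) + (0)·(0.5)) / 5 = 6/5 = 1.2
  s[Y,Y] = ((0.5)·(0.5) + (-1.5)·(-1.5) + (1.5)·(1.5) + (-0.5)·(-0.5) + (-0.5)·(-0.5) + (0.5)·(0.5)) / 5 = 5.5/5 = 1.1
  Sample standard deviations s_i = √(s[i,i]):
  s(X) = √(5.2) = 2.2804
  s(Y) = √(1.1) = 1.0488

Step 3 — r_{ij} = s_{ij} / (s_i · s_j):
  r[X,X] = 1 (diagonal).
  r[X,Y] = 1.2 / (2.2804 · 1.0488) = 1.2 / 2.3917 = 0.5017
  r[Y,Y] = 1 (diagonal).

R is symmetric with unit diagonal. Assembling:

R = [[1, 0.5017],
 [0.5017, 1]]


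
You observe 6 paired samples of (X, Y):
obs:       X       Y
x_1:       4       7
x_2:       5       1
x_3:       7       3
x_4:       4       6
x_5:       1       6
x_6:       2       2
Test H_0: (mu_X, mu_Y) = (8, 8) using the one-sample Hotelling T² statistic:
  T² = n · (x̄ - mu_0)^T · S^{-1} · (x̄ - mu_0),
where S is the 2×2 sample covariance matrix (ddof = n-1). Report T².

Step 1 — sample mean vector:
  mean(X) = (4 + 5 + 7 + 4 + 1 + 2) / 6 = 23/6 = 3.8333
  mean(Y) = (7 + 1 + 3 + 6 + 6 + 2) / 6 = 25/6 = 4.1667
  x̄ = (3.8333, 4.1667),  deviation x̄ - mu_0 = (3.8333, 4.1667) - (8, 8) = (-4.1667, -3.8333).

Step 2 — sample covariance matrix, S[i,j] = (1/(n-1)) · Σ_k (x_{k,i} - mean_i) · (x_{k,j} - mean_j), divisor n-1 = 5:
  S[X,X] = ((0.1667)·(0.1667) + (1.1667)·(1.1667) + (3.1667)·(3.1667) + (0.1667)·(0.1667) + (-2.8333)·(-2.8333) + (-1.8333)·(-1.8333)) / 5 = 22.8333/5 = 4.5667
  S[X,Y] = ((0.1667)·(2.8333) + (1.1667)·(-3.1667) + (3.1667)·(-1.1667) + (0.1667)·(1.8333) + (-2.8333)·(1.8333) + (-1.8333)·(-2.1667)) / 5 = -7.8333/5 = -1.5667
  S[Y,Y] = ((2.8333)·(2.8333) + (-3.1667)·(-3.1667) + (-1.1667)·(-1.1667) + (1.8333)·(1.8333) + (1.8333)·(1.8333) + (-2.1667)·(-2.1667)) / 5 = 30.8333/5 = 6.1667
  S = [[4.5667, -1.5667],
 [-1.5667, 6.1667]].

Step 3 — invert S. det(S) = 4.5667·6.1667 - (-1.5667)² = 25.7067.
  S^{-1} = (1/det) · [[d, -b], [-b, a]] = [[0.2399, 0.0609],
 [0.0609, 0.1776]].

Step 4 — quadratic form (x̄ - mu_0)^T · S^{-1} · (x̄ - mu_0):
  S^{-1} · (x̄ - mu_0) = (-1.2331, -0.9349),
  (x̄ - mu_0)^T · [...] = (-4.1667)·(-1.2331) + (-3.8333)·(-0.9349) = 8.7219.

Step 5 — scale by n: T² = 6 · 8.7219 = 52.3314.

T² ≈ 52.3314


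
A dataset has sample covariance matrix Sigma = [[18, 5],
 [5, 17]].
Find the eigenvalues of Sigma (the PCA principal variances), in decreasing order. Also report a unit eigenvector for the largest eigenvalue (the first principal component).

Step 1 — characteristic polynomial of 2×2 Sigma:
  det(Sigma - λI) = λ² - trace · λ + det = 0.
  trace = 18 + 17 = 35, det = 18·17 - (5)² = 281.
Step 2 — discriminant:
  Δ = trace² - 4·det = 1225 - 1124 = 101.
Step 3 — eigenvalues:
  λ = (trace ± √Δ)/2 = (35 ± 10.0499)/2,
  λ_1 = 22.5249,  λ_2 = 12.4751.

Step 4 — unit eigenvector for λ_1: solve (Sigma - λ_1 I)v = 0. First row:
  (18 - 22.5249)·v_x + (5)·v_y = 0, i.e. (-4.5249)·v_x + (5)·v_y = 0,
  so v ∝ (b, λ_1 - a) = (5, 4.5249) = u.
  ||u|| = √((5)² + (4.5249)²) = √(45.4751) ≈ 6.7435,
  v_1 = u/||u|| ≈ (0.7415, 0.671) (||v_1|| = 1).

λ_1 = 22.5249,  λ_2 = 12.4751;  v_1 ≈ (0.7415, 0.671)


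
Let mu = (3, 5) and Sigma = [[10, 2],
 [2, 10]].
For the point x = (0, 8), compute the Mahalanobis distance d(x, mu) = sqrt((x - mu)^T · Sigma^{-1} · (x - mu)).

Step 1 — centre the observation: (x - mu) = (-3, 3).

Step 2 — invert Sigma. det(Sigma) = 10·10 - (2)² = 96.
  Sigma^{-1} = (1/det) · [[d, -b], [-b, a]] = [[0.1042, -0.0208],
 [-0.0208, 0.1042]].

Step 3 — form the quadratic (x - mu)^T · Sigma^{-1} · (x - mu):
  Sigma^{-1} · (x - mu) = (-0.375, 0.375).
  (x - mu)^T · [Sigma^{-1} · (x - mu)] = (-3)·(-0.375) + (3)·(0.375) = 2.25.

Step 4 — take square root: d = √(2.25) ≈ 1.5.

d(x, mu) = √(2.25) ≈ 1.5


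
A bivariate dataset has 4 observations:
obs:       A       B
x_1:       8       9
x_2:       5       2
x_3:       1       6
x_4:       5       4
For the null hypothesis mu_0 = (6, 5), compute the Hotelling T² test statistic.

Step 1 — sample mean vector:
  mean(A) = (8 + 5 + 1 + 5) / 4 = 19/4 = 4.75
  mean(B) = (9 + 2 + 6 + 4) / 4 = 21/4 = 5.25
  x̄ = (4.75, 5.25),  deviation x̄ - mu_0 = (4.75, 5.25) - (6, 5) = (-1.25, 0.25).

Step 2 — sample covariance matrix, S[i,j] = (1/(n-1)) · Σ_k (x_{k,i} - mean_i) · (x_{k,j} - mean_j), divisor n-1 = 3:
  S[A,A] = ((3.25)·(3.25) + (0.25)·(0.25) + (-3.75)·(-3.75) + (0.25)·(0.25)) / 3 = 24.75/3 = 8.25
  S[A,B] = ((3.25)·(3.75) + (0.25)·(-3.25) + (-3.75)·(0.75) + (0.25)·(-1.25)) / 3 = 8.25/3 = 2.75
  S[B,B] = ((3.75)·(3.75) + (-3.25)·(-3.25) + (0.75)·(0.75) + (-1.25)·(-1.25)) / 3 = 26.75/3 = 8.9167
  S = [[8.25, 2.75],
 [2.75, 8.9167]].

Step 3 — invert S. det(S) = 8.25·8.9167 - (2.75)² = 66.
  S^{-1} = (1/det) · [[d, -b], [-b, a]] = [[0.1351, -0.0417],
 [-0.0417, 0.125]].

Step 4 — quadratic form (x̄ - mu_0)^T · S^{-1} · (x̄ - mu_0):
  S^{-1} · (x̄ - mu_0) = (-0.1793, 0.0833),
  (x̄ - mu_0)^T · [...] = (-1.25)·(-0.1793) + (0.25)·(0.0833) = 0.2449.

Step 5 — scale by n: T² = 4 · 0.2449 = 0.9798.

T² ≈ 0.9798


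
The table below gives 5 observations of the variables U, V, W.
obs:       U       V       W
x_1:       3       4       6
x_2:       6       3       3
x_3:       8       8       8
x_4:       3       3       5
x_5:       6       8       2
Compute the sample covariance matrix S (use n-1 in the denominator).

Step 1 — column means:
  mean(U) = (3 + 6 + 8 + 3 + 6) / 5 = 26/5 = 5.2
  mean(V) = (4 + 3 + 8 + 3 + 8) / 5 = 26/5 = 5.2
  mean(W) = (6 + 3 + 8 + 5 + 2) / 5 = 24/5 = 4.8

Step 2 — sample covariance S[i,j] = (1/(n-1)) · Σ_k (x_{k,i} - mean_i) · (x_{k,j} - mean_j), with n-1 = 4.
  S[U,U] = ((-2.2)·(-2.2) + (0.8)·(0.8) + (2.8)·(2.8) + (-2.2)·(-2.2) + (0.8)·(0.8)) / 4 = 18.8/4 = 4.7
  S[U,V] = ((-2.2)·(-1.2) + (0.8)·(-2.2) + (2.8)·(2.8) + (-2.2)·(-2.2) + (0.8)·(2.8)) / 4 = 15.8/4 = 3.95
  S[U,W] = ((-2.2)·(1.2) + (0.8)·(-1.8) + (2.8)·(3.2) + (-2.2)·(0.2) + (0.8)·(-2.8)) / 4 = 2.2/4 = 0.55
  S[V,V] = ((-1.2)·(-1.2) + (-2.2)·(-2.2) + (2.8)·(2.8) + (-2.2)·(-2.2) + (2.8)·(2.8)) / 4 = 26.8/4 = 6.7
  S[V,W] = ((-1.2)·(1.2) + (-2.2)·(-1.8) + (2.8)·(3.2) + (-2.2)·(0.2) + (2.8)·(-2.8)) / 4 = 3.2/4 = 0.8
  S[W,W] = ((1.2)·(1.2) + (-1.8)·(-1.8) + (3.2)·(3.2) + (0.2)·(0.2) + (-2.8)·(-2.8)) / 4 = 22.8/4 = 5.7

S is symmetric (S[j,i] = S[i,j]). Assembling:

S = [[4.7, 3.95, 0.55],
 [3.95, 6.7, 0.8],
 [0.55, 0.8, 5.7]]


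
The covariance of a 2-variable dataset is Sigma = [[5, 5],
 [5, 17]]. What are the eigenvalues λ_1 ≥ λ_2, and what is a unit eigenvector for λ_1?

Step 1 — characteristic polynomial of 2×2 Sigma:
  det(Sigma - λI) = λ² - trace · λ + det = 0.
  trace = 5 + 17 = 22, det = 5·17 - (5)² = 60.
Step 2 — discriminant:
  Δ = trace² - 4·det = 484 - 240 = 244.
Step 3 — eigenvalues:
  λ = (trace ± √Δ)/2 = (22 ± 15.6205)/2,
  λ_1 = 18.8102,  λ_2 = 3.1898.

Step 4 — unit eigenvector for λ_1: solve (Sigma - λ_1 I)v = 0. First row:
  (5 - 18.8102)·v_x + (5)·v_y = 0, i.e. (-13.8102)·v_x + (5)·v_y = 0,
  so v ∝ (b, λ_1 - a) = (5, 13.8102) = u.
  ||u|| = √((5)² + (13.8102)²) = √(215.723) ≈ 14.6875,
  v_1 = u/||u|| ≈ (0.3404, 0.9403) (||v_1|| = 1).

λ_1 = 18.8102,  λ_2 = 3.1898;  v_1 ≈ (0.3404, 0.9403)


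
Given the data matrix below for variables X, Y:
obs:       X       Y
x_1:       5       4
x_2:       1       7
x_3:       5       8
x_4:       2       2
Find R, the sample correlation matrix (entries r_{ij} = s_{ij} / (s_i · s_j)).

Step 1 — column means:
  mean(X) = (5 + 1 + 5 + 2) / 4 = 13/4 = 3.25
  mean(Y) = (4 + 7 + 8 + 2) / 4 = 21/4 = 5.25

Step 2 — sample variances and covariances s[i,j] = (1/(n-1)) · Σ_k (x_{k,i} - mean_i) · (x_{k,j} - mean_j), with n-1 = 3:
  s[X,X] = ((1.75)·(1.75) + (-2.25)·(-2.25) + (1.75)·(1.75) + (-1.25)·(-1.25)) / 3 = 12.75/3 = 4.25
  s[X,Y] = ((1.75)·(-1.25) + (-2.25)·(1.75) + (1.75)·(2.75) + (-1.25)·(-3.25)) / 3 = 2.75/3 = 0.9167
  s[Y,Y] = ((-1.25)·(-1.25) + (1.75)·(1.75) + (2.75)·(2.75) + (-3.25)·(-3.25)) / 3 = 22.75/3 = 7.5833
  Sample standard deviations s_i = √(s[i,i]):
  s(X) = √(4.25) = 2.0616
  s(Y) = √(7.5833) = 2.7538

Step 3 — r_{ij} = s_{ij} / (s_i · s_j):
  r[X,X] = 1 (diagonal).
  r[X,Y] = 0.9167 / (2.0616 · 2.7538) = 0.9167 / 5.6771 = 0.1615
  r[Y,Y] = 1 (diagonal).

R is symmetric with unit diagonal. Assembling:

R = [[1, 0.1615],
 [0.1615, 1]]


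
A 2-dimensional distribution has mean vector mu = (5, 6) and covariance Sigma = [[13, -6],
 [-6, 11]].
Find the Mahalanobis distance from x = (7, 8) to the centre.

Step 1 — centre the observation: (x - mu) = (2, 2).

Step 2 — invert Sigma. det(Sigma) = 13·11 - (-6)² = 107.
  Sigma^{-1} = (1/det) · [[d, -b], [-b, a]] = [[0.1028, 0.0561],
 [0.0561, 0.1215]].

Step 3 — form the quadratic (x - mu)^T · Sigma^{-1} · (x - mu):
  Sigma^{-1} · (x - mu) = (0.3178, 0.3551).
  (x - mu)^T · [Sigma^{-1} · (x - mu)] = (2)·(0.3178) + (2)·(0.3551) = 1.3458.

Step 4 — take square root: d = √(1.3458) ≈ 1.1601.

d(x, mu) = √(1.3458) ≈ 1.1601
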